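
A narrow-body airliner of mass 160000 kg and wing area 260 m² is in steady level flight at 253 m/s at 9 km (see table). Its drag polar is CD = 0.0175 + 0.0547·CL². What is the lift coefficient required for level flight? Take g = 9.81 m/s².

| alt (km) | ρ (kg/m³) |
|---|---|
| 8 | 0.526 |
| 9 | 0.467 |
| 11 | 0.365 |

CL = 0.404

At 9 km, from the table: ρ = 0.467 kg/m³.
Weight W = mg = 160000 × 9.81 = 1.5696×10^6 N; in level flight L = W.
Dynamic pressure q = 0.5 × 0.467 × 253² = 14950 Pa.
CL = 2W/(ρv²S) = 2×1.5696×10^6/(0.467×253²×260) = 0.4039.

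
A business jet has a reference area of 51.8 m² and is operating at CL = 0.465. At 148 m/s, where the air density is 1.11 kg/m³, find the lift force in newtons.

L = 2.93×10^5 N

L = ½ρv²S·CL = ½ × 1.11 × 148² × 51.8 × 0.465 = 2.93×10^5 N ≈ 293 kN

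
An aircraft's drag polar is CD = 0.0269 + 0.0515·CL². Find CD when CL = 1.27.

CD = 0.11

CD = 0.0269 + 0.0515 × 1.27² = 0.0269 + 0.08306 = 0.11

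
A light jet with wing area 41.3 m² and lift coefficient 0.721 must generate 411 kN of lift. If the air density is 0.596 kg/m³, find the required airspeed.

L = ½ρv²S·CL ⇒ v = √(2L/(ρ·S·CL))
v = √(2 × 4.11×10^5 / (0.596 × 41.3 × 0.721)) = √46320 = 215 m/s

v = 215 m/s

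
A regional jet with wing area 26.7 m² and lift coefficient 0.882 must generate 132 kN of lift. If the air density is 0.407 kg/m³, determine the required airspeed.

v = 166 m/s

L = ½ρv²S·CL ⇒ v = √(2L/(ρ·S·CL))
v = √(2 × 1.32×10^5 / (0.407 × 26.7 × 0.882)) = √27540 = 166 m/s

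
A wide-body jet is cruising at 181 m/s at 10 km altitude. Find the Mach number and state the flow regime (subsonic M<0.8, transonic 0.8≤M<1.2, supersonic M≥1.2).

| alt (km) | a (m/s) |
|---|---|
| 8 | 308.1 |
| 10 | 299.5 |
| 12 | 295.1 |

At 10 km, from the table: a = 299.5 m/s.
M = v/a = 181 / 299.5 = 0.604
M = 0.604 → subsonic.

M = 0.604 (subsonic)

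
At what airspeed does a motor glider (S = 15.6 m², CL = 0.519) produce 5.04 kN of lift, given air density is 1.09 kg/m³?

v = 33.8 m/s

L = ½ρv²S·CL ⇒ v = √(2L/(ρ·S·CL))
v = √(2 × 5040 / (1.09 × 15.6 × 0.519)) = √1142 = 33.8 m/s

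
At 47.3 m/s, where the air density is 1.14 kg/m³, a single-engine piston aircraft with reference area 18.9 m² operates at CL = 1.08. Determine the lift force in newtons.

Dynamic pressure q = ½ρv² = ½ × 1.14 × 47.3² = 1275 Pa.
L = q·S·CL = 1275 × 18.9 × 1.08 = 26000 N ≈ 26 kN

L = 26000 N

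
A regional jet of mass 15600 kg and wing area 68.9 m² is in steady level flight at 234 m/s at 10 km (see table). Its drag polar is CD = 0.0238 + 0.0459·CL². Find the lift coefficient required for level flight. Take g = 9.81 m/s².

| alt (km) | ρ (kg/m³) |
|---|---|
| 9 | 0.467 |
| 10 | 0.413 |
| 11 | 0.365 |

At 10 km, from the table: ρ = 0.413 kg/m³.
Weight W = mg = 15600 × 9.81 = 1.5304×10^5 N; in level flight L = W.
q = ½ρv² = ½ × 0.413 × 234² = 11310 Pa.
Required CL = L/(qS) = 1.5304×10^5/(11310·68.9) = 0.1964.

CL = 0.196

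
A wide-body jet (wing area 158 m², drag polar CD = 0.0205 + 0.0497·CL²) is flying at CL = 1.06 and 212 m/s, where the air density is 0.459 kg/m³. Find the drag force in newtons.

D = 1.24×10^5 N

CD = 0.0205 + 0.0497 × 1.06² = 0.07634
D = ½ρv²S·CD = ½ × 0.459 × 212² × 158 × 0.07634 = 1.24×10^5 N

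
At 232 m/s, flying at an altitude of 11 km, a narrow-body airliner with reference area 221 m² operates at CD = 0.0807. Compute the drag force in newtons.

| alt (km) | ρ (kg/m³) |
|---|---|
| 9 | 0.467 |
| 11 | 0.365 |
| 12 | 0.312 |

D = 1.75×10^5 N

At 11 km, from the table: ρ = 0.365 kg/m³.
Dynamic pressure q = ½ρv² = ½ × 0.365 × 232² = 9823 Pa.
D = q·S·CD = 9823 × 221 × 0.0807 = 1.75×10^5 N ≈ 175 kN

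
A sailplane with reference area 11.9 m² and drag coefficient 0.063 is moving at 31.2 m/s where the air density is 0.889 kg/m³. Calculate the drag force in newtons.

D = 324 N

Dynamic pressure q = ½ρv² = ½ × 0.889 × 31.2² = 432.7 Pa.
D = q·S·CD = 432.7 × 11.9 × 0.063 = 324 N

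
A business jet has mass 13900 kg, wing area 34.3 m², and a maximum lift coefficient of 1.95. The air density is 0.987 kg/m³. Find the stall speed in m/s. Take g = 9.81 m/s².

V_stall = 64.3 m/s

Weight W = mg = 13900 × 9.81 = 1.364×10^5 N.
From L = ½ρV²S·CL,max = W: V_stall = √(2W/(ρSCL,max)) = √(2·1.364×10^5/(0.987·34.3·1.95))
V_stall = √4131 = 64.3 m/s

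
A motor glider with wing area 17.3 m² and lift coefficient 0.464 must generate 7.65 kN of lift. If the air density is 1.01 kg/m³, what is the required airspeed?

L = ½ρv²S·CL ⇒ v = √(2L/(ρ·S·CL))
v = √(2 × 7650 / (1.01 × 17.3 × 0.464)) = √1887 = 43.4 m/s

v = 43.4 m/s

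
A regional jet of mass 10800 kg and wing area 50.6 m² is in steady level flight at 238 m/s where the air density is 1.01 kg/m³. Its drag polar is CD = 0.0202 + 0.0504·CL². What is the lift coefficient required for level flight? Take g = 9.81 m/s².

Weight W = mg = 10800 × 9.81 = 1.0595×10^5 N; in level flight L = W.
Dynamic pressure q = 0.5 × 1.01 × 238² = 28610 Pa.
Required CL = L/(qS) = 1.0595×10^5/(28610·50.6) = 0.0732.

CL = 0.0732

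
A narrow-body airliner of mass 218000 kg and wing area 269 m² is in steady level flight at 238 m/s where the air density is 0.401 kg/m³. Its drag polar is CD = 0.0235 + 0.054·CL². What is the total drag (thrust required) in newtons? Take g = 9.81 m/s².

Weight W = mg = 218000 × 9.81 = 2.1386×10^6 N; in level flight L = W.
Dynamic pressure q = 0.5 × 0.401 × 238² = 11360 Pa.
CL = 2W/(ρv²S) = 2×2.1386×10^6/(0.401×238²×269) = 0.7.
CD = 0.0235 + 0.054 × 0.7² = 0.04996.
D = q·S·CD = 11360 × 269 × 0.04996 = 1.526×10^5 N

D = 1.53×10^5 N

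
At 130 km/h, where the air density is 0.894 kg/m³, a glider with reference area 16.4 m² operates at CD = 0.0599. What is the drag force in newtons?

Convert speed: v = 130 km/h ÷ 3.6 = 36.11 m/s.
Dynamic pressure q = ½ρv² = ½ × 0.894 × 36.11² = 582.9 Pa.
D = q·S·CD = 582.9 × 16.4 × 0.0599 = 573 N

D = 573 N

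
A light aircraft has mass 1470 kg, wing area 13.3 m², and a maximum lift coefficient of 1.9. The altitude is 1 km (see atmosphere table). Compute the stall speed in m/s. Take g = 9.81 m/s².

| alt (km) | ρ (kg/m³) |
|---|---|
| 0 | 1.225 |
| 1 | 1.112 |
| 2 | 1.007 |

At 1 km, from the table: ρ = 1.112 kg/m³.
At stall, lift equals weight: L = W = m·g = 1470 × 9.81 = 14420 N.
V_stall = √(2W/(ρ·S·CL,max)) = √(2 × 14420 / (1.112 × 13.3 × 1.9))
V_stall = √1026 = 32 m/s

V_stall = 32 m/s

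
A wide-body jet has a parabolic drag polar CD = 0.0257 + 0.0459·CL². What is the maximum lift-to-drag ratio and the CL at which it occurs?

For CD = CD0 + K·CL², (L/D)max occurs at CL* = √(CD0/K) and equals 1/(2√(K·CD0)).
(L/D)max = 1/(2√(0.0459 × 0.0257)) = 1/(2 × 0.03435) = 14.6
CL* = √(0.0257/0.0459) = 0.748

(L/D)max = 14.6, at CL = 0.748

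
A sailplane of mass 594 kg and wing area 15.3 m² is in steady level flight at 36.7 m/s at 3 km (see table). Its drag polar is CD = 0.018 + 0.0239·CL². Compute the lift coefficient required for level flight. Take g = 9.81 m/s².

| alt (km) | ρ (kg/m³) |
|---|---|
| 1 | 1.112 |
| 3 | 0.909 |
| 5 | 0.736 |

CL = 0.622

At 3 km, from the table: ρ = 0.909 kg/m³.
Weight W = mg = 594 × 9.81 = 5827.1 N; in level flight L = W.
Dynamic pressure q = 0.5 × 0.909 × 36.7² = 612.2 Pa.
Required CL = L/(qS) = 5827.1/(612.2·15.3) = 0.6222.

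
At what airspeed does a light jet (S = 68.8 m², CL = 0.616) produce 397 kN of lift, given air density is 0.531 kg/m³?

L = ½ρv²S·CL ⇒ v = √(2L/(ρ·S·CL))
v = √(2 × 3.97×10^5 / (0.531 × 68.8 × 0.616)) = √35280 = 188 m/s

v = 188 m/s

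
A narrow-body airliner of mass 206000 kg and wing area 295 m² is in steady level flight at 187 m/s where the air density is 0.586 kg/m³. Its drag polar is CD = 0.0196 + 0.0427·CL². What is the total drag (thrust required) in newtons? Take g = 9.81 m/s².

In steady level flight, lift balances weight: W = mg = 206000 × 9.81 = 2.0209×10^6 N.
Dynamic pressure q = 0.5 × 0.586 × 187² = 10250 Pa.
Required CL = L/(qS) = 2.0209×10^6/(10250·295) = 0.6686.
CD = 0.0196 + 0.0427 × 0.6686² = 0.03869.
D = q·S·CD = 10250 × 295 × 0.03869 = 1.169×10^5 N

D = 1.17×10^5 N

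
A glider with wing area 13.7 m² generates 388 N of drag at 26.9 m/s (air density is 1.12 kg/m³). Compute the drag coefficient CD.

From D = ½ρv²S·CD, rearranging gives CD = 2D/(ρv²S).
CD = 2 × 388 / (1.12 × 26.9² × 13.7) = 0.0699

CD = 0.0699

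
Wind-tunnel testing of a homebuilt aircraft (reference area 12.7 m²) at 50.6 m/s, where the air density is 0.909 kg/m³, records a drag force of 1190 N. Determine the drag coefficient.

From D = ½ρv²S·CD, rearranging gives CD = 2D/(ρv²S).
CD = 2 × 1190 / (0.909 × 50.6² × 12.7) = 0.0805

CD = 0.0805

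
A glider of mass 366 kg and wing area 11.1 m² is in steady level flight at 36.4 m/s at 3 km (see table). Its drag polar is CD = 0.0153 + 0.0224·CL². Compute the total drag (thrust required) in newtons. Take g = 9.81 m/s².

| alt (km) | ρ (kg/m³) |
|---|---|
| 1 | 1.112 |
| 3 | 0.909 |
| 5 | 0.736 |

At 3 km, from the table: ρ = 0.909 kg/m³.
Weight W = mg = 366 × 9.81 = 3590.5 N; in level flight L = W.
q = ½ρv² = ½ × 0.909 × 36.4² = 602.2 Pa.
CL = 2W/(ρv²S) = 2×3590.5/(0.909×36.4²×11.1) = 0.5371.
CD = 0.0153 + 0.0224 × 0.5371² = 0.02176.
D = q·S·CD = 602.2 × 11.1 × 0.02176 = 145.5 N

D = 145 N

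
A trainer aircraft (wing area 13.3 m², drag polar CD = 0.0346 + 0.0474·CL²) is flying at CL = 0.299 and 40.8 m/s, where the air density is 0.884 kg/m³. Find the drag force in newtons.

D = 380 N

CD = 0.0346 + 0.0474 × 0.299² = 0.03884
D = ½ρv²S·CD = ½ × 0.884 × 40.8² × 13.3 × 0.03884 = 380 N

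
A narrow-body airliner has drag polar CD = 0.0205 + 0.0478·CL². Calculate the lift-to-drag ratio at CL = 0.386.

L/D = 14

CD = 0.0205 + 0.0478 × 0.386² = 0.02762
L/D = CL/CD = 0.386 / 0.02762 = 14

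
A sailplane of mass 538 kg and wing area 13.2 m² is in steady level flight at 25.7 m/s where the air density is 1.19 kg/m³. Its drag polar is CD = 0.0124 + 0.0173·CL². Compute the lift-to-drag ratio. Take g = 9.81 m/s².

Level flight ⇒ L = W = m·g = 538 × 9.81 = 5277.8 N.
Dynamic pressure q = 0.5 × 1.19 × 25.7² = 393 Pa.
CL = 2W/(ρv²S) = 2×5277.8/(1.19×25.7²×13.2) = 1.017.
CD = 0.0124 + 0.0173 × 1.017² = 0.03031.
L/D = CL/CD = 1.017 / 0.03031 = 33.6

L/D = 33.6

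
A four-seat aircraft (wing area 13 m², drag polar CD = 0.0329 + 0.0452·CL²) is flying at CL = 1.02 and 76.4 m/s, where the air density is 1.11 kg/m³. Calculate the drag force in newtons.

CD = 0.0329 + 0.0452 × 1.02² = 0.07993
D = ½ρv²S·CD = ½ × 1.11 × 76.4² × 13 × 0.07993 = 3370 N

D = 3370 N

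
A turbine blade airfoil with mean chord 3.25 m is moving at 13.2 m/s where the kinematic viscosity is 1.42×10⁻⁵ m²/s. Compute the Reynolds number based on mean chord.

Re = 3.02×10^6

Re = v·c/ν = 13.2 × 3.25 / (1.42×10⁻⁵) = 3.02×10^6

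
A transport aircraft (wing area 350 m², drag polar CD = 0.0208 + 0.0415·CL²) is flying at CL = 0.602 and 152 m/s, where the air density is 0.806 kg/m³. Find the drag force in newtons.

CD = 0.0208 + 0.0415 × 0.602² = 0.03584
D = ½ρv²S·CD = ½ × 0.806 × 152² × 350 × 0.03584 = 1.17×10^5 N

D = 1.17×10^5 N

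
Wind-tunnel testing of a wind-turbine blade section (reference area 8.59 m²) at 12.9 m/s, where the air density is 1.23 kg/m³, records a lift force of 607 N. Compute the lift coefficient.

From L = ½ρv²S·CL, rearranging gives CL = 2L/(ρv²S).
CL = 2 × 607 / (1.23 × 12.9² × 8.59) = 0.69

CL = 0.69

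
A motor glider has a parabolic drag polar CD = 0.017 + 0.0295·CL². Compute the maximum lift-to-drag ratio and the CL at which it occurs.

For CD = CD0 + K·CL², (L/D)max occurs at CL* = √(CD0/K) and equals 1/(2√(K·CD0)).
(L/D)max = 1/(2√(0.0295 × 0.017)) = 1/(2 × 0.02239) = 22.3
CL* = √(0.017/0.0295) = 0.759

(L/D)max = 22.3, at CL = 0.759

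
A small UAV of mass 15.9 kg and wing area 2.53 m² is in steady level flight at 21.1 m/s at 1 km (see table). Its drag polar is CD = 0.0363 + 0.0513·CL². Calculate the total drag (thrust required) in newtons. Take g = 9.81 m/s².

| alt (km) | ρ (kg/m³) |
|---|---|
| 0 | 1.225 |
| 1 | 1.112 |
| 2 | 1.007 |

D = 24.7 N

At 1 km, from the table: ρ = 1.112 kg/m³.
Weight W = mg = 15.9 × 9.81 = 155.98 N; in level flight L = W.
q = ½ρv² = ½ × 1.112 × 21.1² = 247.5 Pa.
CL = W/(q·S) = 155.98 / (247.5 × 2.53) = 0.2491.
CD = 0.0363 + 0.0513 × 0.2491² = 0.03948.
D = q·S·CD = 247.5 × 2.53 × 0.03948 = 24.73 N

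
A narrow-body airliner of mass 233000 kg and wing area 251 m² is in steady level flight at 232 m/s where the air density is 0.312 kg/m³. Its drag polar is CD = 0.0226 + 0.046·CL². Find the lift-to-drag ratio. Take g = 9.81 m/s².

L/D = 14.1

In steady level flight, lift balances weight: W = mg = 233000 × 9.81 = 2.2857×10^6 N.
Dynamic pressure q = 0.5 × 0.312 × 232² = 8397 Pa.
CL = W/(q·S) = 2.2857×10^6 / (8397 × 251) = 1.085.
CD = 0.0226 + 0.046 × 1.085² = 0.07671.
L/D = CL/CD = 1.085 / 0.07671 = 14.1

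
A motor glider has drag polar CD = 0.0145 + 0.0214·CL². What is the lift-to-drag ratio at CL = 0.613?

CD = 0.0145 + 0.0214 × 0.613² = 0.02254
L/D = CL/CD = 0.613 / 0.02254 = 27.2

L/D = 27.2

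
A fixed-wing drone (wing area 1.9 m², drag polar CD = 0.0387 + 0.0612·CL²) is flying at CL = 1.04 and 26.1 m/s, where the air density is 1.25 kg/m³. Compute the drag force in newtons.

CD = 0.0387 + 0.0612 × 1.04² = 0.1049
D = ½ρv²S·CD = ½ × 1.25 × 26.1² × 1.9 × 0.1049 = 84.9 N

D = 84.9 N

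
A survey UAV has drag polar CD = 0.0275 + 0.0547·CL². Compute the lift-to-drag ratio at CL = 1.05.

L/D = 12

CD = 0.0275 + 0.0547 × 1.05² = 0.08781
L/D = CL/CD = 1.05 / 0.08781 = 12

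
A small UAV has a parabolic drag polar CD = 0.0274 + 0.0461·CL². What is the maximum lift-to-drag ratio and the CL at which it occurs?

For CD = CD0 + K·CL², (L/D)max occurs at CL* = √(CD0/K) and equals 1/(2√(K·CD0)).
(L/D)max = 1/(2√(0.0461 × 0.0274)) = 1/(2 × 0.03554) = 14.1
CL* = √(0.0274/0.0461) = 0.771

(L/D)max = 14.1, at CL = 0.771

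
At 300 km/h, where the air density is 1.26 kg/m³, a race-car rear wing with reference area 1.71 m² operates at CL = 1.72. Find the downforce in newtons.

Convert speed: v = 300 km/h ÷ 3.6 = 83.33 m/s.
Dynamic pressure q = ½ρv² = ½ × 1.26 × 83.33² = 4375 Pa.
L = q·S·CL = 4375 × 1.71 × 1.72 = 12900 N ≈ 12.9 kN

L = 12900 N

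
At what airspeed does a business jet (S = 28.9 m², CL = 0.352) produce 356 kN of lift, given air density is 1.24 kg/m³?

v = 238 m/s

L = ½ρv²S·CL ⇒ v = √(2L/(ρ·S·CL))
v = √(2 × 3.56×10^5 / (1.24 × 28.9 × 0.352)) = √56440 = 238 m/s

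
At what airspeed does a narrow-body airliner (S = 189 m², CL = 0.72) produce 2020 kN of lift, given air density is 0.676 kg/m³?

L = ½ρv²S·CL ⇒ v = √(2L/(ρ·S·CL))
v = √(2 × 2.02×10^6 / (0.676 × 189 × 0.72)) = √43920 = 210 m/s

v = 210 m/s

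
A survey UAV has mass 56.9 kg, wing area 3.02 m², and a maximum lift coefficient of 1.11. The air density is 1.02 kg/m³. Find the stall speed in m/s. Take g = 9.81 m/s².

V_stall = 18.1 m/s

Stall occurs when L = W at CL,max. W = mg = 56.9 × 9.81 = 558.2 N.
From L = ½ρV²S·CL,max = W: V_stall = √(2W/(ρSCL,max)) = √(2·558.2/(1.02·3.02·1.11))
V_stall = √326.5 = 18.1 m/s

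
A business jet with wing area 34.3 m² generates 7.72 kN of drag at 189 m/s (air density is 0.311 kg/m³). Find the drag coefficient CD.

CD = 0.0405

From D = ½ρv²S·CD, rearranging gives CD = 2D/(ρv²S).
CD = 2 × 7720 / (0.311 × 189² × 34.3) = 0.0405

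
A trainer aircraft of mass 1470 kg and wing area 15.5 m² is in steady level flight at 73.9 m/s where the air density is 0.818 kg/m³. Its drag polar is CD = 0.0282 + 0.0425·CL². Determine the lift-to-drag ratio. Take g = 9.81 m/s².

L/D = 11.7

In steady level flight, lift balances weight: W = mg = 1470 × 9.81 = 14421 N.
Dynamic pressure q = 0.5 × 0.818 × 73.9² = 2234 Pa.
CL = W/(q·S) = 14421 / (2234 × 15.5) = 0.4165.
CD = 0.0282 + 0.0425 × 0.4165² = 0.03557.
L/D = CL/CD = 0.4165 / 0.03557 = 11.7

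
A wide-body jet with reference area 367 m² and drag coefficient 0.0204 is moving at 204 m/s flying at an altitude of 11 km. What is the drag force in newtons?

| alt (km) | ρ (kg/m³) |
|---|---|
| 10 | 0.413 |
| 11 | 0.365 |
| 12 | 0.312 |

D = 56900 N

At 11 km, from the table: ρ = 0.365 kg/m³.
Dynamic pressure q = ½ρv² = ½ × 0.365 × 204² = 7595 Pa.
D = q·S·CD = 7595 × 367 × 0.0204 = 56900 N ≈ 56.9 kN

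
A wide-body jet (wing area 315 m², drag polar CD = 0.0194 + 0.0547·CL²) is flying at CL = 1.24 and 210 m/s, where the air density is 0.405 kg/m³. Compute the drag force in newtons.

D = 2.91×10^5 N

CD = 0.0194 + 0.0547 × 1.24² = 0.1035
D = ½ρv²S·CD = ½ × 0.405 × 210² × 315 × 0.1035 = 2.91×10^5 N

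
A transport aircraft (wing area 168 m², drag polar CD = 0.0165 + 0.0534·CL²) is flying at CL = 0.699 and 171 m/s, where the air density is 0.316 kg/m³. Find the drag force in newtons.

D = 33100 N

CD = 0.0165 + 0.0534 × 0.699² = 0.04259
D = ½ρv²S·CD = ½ × 0.316 × 171² × 168 × 0.04259 = 33100 N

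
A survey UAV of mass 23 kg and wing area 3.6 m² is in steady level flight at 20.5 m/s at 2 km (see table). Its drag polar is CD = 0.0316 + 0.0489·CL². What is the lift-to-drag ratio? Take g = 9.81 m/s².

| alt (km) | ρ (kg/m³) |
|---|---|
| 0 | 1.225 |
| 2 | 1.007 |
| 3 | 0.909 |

L/D = 8.25

At 2 km, from the table: ρ = 1.007 kg/m³.
In steady level flight, lift balances weight: W = mg = 23 × 9.81 = 225.63 N.
Dynamic pressure q = 0.5 × 1.007 × 20.5² = 211.6 Pa.
CL = 2W/(ρv²S) = 2×225.63/(1.007×20.5²×3.6) = 0.2962.
CD = 0.0316 + 0.0489 × 0.2962² = 0.03589.
L/D = CL/CD = 0.2962 / 0.03589 = 8.25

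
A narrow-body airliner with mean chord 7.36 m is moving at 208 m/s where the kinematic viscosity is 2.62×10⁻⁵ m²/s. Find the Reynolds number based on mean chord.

Re = 5.84×10^7

Re = v·c/ν = 208 × 7.36 / (2.62×10⁻⁵) = 5.84×10^7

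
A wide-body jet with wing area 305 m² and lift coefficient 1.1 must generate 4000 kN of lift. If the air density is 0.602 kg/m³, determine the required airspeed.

L = ½ρv²S·CL ⇒ v = √(2L/(ρ·S·CL))
v = √(2 × 4×10^6 / (0.602 × 305 × 1.1)) = √39610 = 199 m/s

v = 199 m/s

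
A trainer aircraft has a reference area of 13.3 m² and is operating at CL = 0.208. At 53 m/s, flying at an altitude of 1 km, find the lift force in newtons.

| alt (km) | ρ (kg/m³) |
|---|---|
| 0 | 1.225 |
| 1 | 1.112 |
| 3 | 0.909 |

At 1 km, from the table: ρ = 1.112 kg/m³.
L = ½ρv²S·CL = ½ × 1.112 × 53² × 13.3 × 0.208 = 4320 N

L = 4320 N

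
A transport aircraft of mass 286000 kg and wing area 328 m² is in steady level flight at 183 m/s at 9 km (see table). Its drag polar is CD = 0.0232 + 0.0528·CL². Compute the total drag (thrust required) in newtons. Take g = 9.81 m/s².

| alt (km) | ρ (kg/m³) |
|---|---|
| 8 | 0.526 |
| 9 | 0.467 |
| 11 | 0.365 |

At 9 km, from the table: ρ = 0.467 kg/m³.
Weight W = mg = 286000 × 9.81 = 2.8057×10^6 N; in level flight L = W.
Dynamic pressure q = 0.5 × 0.467 × 183² = 7820 Pa.
CL = 2W/(ρv²S) = 2×2.8057×10^6/(0.467×183²×328) = 1.094.
CD = 0.0232 + 0.0528 × 1.094² = 0.08638.
D = q·S·CD = 7820 × 328 × 0.08638 = 2.216×10^5 N

D = 2.22×10^5 N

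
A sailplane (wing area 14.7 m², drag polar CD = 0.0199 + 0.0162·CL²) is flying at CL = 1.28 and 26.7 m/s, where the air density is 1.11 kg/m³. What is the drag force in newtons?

CD = 0.0199 + 0.0162 × 1.28² = 0.04644
D = ½ρv²S·CD = ½ × 1.11 × 26.7² × 14.7 × 0.04644 = 270 N

D = 270 N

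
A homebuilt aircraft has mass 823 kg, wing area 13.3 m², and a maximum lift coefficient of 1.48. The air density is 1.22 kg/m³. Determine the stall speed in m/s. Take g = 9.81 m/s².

Stall occurs when L = W at CL,max. W = mg = 823 × 9.81 = 8074 N.
From L = ½ρV²S·CL,max = W: V_stall = √(2W/(ρSCL,max)) = √(2·8074/(1.22·13.3·1.48))
V_stall = √672.4 = 25.9 m/s

V_stall = 25.9 m/s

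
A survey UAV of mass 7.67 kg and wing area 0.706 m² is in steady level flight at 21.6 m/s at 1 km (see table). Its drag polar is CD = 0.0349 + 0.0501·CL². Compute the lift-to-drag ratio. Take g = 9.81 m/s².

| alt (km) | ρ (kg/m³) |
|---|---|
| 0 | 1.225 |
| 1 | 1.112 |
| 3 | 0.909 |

L/D = 9.48

At 1 km, from the table: ρ = 1.112 kg/m³.
In steady level flight, lift balances weight: W = mg = 7.67 × 9.81 = 75.243 N.
Dynamic pressure q = 0.5 × 1.112 × 21.6² = 259.4 Pa.
CL = 2W/(ρv²S) = 2×75.243/(1.112×21.6²×0.706) = 0.4108.
CD = 0.0349 + 0.0501 × 0.4108² = 0.04336.
L/D = CL/CD = 0.4108 / 0.04336 = 9.48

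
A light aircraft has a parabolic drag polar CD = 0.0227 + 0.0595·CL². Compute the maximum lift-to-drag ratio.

(L/D)max = 13.6

For CD = CD0 + K·CL², (L/D)max occurs at CL* = √(CD0/K) and equals 1/(2√(K·CD0)).
(L/D)max = 1/(2√(0.0595 × 0.0227)) = 1/(2 × 0.03675) = 13.6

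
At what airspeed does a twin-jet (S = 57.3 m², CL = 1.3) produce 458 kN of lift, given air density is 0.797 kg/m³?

L = ½ρv²S·CL ⇒ v = √(2L/(ρ·S·CL))
v = √(2 × 4.58×10^5 / (0.797 × 57.3 × 1.3)) = √15430 = 124 m/s

v = 124 m/s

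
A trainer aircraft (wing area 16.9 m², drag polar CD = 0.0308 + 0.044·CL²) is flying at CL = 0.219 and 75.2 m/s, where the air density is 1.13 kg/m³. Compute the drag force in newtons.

CD = 0.0308 + 0.044 × 0.219² = 0.03291
D = ½ρv²S·CD = ½ × 1.13 × 75.2² × 16.9 × 0.03291 = 1780 N

D = 1780 N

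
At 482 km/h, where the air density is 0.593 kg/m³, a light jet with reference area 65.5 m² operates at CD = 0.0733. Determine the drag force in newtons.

D = 25500 N

Convert speed: v = 482 km/h ÷ 3.6 = 133.9 m/s.
D = ½ρv²S·CD = ½ × 0.593 × 133.9² × 65.5 × 0.0733 = 25500 N ≈ 25.5 kN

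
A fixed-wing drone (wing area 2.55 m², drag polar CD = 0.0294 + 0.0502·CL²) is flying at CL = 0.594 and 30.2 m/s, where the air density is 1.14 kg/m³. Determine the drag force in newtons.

D = 62.5 N

CD = 0.0294 + 0.0502 × 0.594² = 0.04711
D = ½ρv²S·CD = ½ × 1.14 × 30.2² × 2.55 × 0.04711 = 62.5 N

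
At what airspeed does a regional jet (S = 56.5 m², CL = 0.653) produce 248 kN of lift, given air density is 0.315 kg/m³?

L = ½ρv²S·CL ⇒ v = √(2L/(ρ·S·CL))
v = √(2 × 2.48×10^5 / (0.315 × 56.5 × 0.653)) = √42680 = 207 m/s

v = 207 m/s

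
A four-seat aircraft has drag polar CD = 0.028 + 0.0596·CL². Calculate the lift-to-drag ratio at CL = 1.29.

CD = 0.028 + 0.0596 × 1.29² = 0.1272
L/D = CL/CD = 1.29 / 0.1272 = 10.1

L/D = 10.1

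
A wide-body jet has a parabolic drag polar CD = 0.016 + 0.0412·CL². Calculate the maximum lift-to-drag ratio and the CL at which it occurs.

(L/D)max = 19.5, at CL = 0.623

For CD = CD0 + K·CL², (L/D)max occurs at CL* = √(CD0/K) and equals 1/(2√(K·CD0)).
(L/D)max = 1/(2√(0.0412 × 0.016)) = 1/(2 × 0.02567) = 19.5
CL* = √(0.016/0.0412) = 0.623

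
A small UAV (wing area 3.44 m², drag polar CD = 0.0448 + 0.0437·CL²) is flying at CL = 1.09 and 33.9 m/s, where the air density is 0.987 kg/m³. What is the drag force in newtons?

CD = 0.0448 + 0.0437 × 1.09² = 0.09672
D = ½ρv²S·CD = ½ × 0.987 × 33.9² × 3.44 × 0.09672 = 189 N

D = 189 N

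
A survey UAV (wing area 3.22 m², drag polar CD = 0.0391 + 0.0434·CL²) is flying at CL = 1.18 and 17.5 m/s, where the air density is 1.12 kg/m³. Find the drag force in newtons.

CD = 0.0391 + 0.0434 × 1.18² = 0.09953
D = ½ρv²S·CD = ½ × 1.12 × 17.5² × 3.22 × 0.09953 = 55 N

D = 55 N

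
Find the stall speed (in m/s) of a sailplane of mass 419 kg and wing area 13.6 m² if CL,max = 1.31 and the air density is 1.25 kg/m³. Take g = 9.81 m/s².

At stall, lift equals weight: L = W = m·g = 419 × 9.81 = 4110 N.
V_stall = √(2W/(ρ·S·CL,max)) = √(2 × 4110 / (1.25 × 13.6 × 1.31))
V_stall = √369.1 = 19.2 m/s

V_stall = 19.2 m/s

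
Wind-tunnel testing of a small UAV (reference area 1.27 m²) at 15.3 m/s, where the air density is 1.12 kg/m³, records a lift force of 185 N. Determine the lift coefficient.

CL = 1.11

From L = ½ρv²S·CL, rearranging gives CL = 2L/(ρv²S).
CL = 2 × 185 / (1.12 × 15.3² × 1.27) = 1.11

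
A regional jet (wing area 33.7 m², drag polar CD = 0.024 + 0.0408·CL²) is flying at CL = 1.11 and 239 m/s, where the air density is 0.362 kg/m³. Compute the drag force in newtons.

CD = 0.024 + 0.0408 × 1.11² = 0.07427
D = ½ρv²S·CD = ½ × 0.362 × 239² × 33.7 × 0.07427 = 25900 N

D = 25900 N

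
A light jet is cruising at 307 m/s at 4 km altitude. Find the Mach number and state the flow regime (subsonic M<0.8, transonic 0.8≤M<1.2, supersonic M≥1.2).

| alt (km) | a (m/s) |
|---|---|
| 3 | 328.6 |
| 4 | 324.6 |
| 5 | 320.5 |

M = 0.946 (transonic)

At 4 km, from the table: a = 324.6 m/s.
M = v/a = 307 / 324.6 = 0.946
M = 0.946 → transonic.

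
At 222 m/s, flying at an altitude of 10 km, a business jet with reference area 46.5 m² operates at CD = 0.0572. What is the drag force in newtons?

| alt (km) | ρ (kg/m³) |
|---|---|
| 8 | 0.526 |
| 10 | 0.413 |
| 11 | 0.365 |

At 10 km, from the table: ρ = 0.413 kg/m³.
Dynamic pressure q = ½ρv² = ½ × 0.413 × 222² = 10180 Pa.
D = q·S·CD = 10180 × 46.5 × 0.0572 = 27100 N ≈ 27.1 kN

D = 27100 N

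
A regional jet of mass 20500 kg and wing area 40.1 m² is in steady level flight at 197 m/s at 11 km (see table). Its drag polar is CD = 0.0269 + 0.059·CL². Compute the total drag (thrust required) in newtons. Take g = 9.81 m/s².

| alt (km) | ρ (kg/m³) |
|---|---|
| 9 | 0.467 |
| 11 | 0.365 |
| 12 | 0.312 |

D = 16000 N

At 11 km, from the table: ρ = 0.365 kg/m³.
Weight W = mg = 20500 × 9.81 = 2.011×10^5 N; in level flight L = W.
q = ½ρv² = ½ × 0.365 × 197² = 7083 Pa.
CL = W/(q·S) = 2.011×10^5 / (7083 × 40.1) = 0.7081.
CD = 0.0269 + 0.059 × 0.7081² = 0.05648.
D = q·S·CD = 7083 × 40.1 × 0.05648 = 16040 N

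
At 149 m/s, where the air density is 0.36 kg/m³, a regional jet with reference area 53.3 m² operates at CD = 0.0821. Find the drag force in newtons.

Dynamic pressure q = ½ρv² = ½ × 0.36 × 149² = 3996 Pa.
D = q·S·CD = 3996 × 53.3 × 0.0821 = 17500 N ≈ 17.5 kN

D = 17500 N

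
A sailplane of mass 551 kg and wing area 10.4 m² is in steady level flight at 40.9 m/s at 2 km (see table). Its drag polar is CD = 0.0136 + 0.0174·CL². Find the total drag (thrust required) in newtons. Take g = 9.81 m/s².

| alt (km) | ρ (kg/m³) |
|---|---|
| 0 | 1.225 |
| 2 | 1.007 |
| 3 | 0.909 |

D = 177 N

At 2 km, from the table: ρ = 1.007 kg/m³.
Level flight ⇒ L = W = m·g = 551 × 9.81 = 5405.3 N.
Dynamic pressure q = 0.5 × 1.007 × 40.9² = 842.3 Pa.
Required CL = L/(qS) = 5405.3/(842.3·10.4) = 0.6171.
CD = 0.0136 + 0.0174 × 0.6171² = 0.02023.
D = q·S·CD = 842.3 × 10.4 × 0.02023 = 177.2 N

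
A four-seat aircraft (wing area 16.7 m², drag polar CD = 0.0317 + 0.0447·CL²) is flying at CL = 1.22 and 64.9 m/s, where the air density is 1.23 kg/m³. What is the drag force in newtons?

D = 4250 N

CD = 0.0317 + 0.0447 × 1.22² = 0.09823
D = ½ρv²S·CD = ½ × 1.23 × 64.9² × 16.7 × 0.09823 = 4250 N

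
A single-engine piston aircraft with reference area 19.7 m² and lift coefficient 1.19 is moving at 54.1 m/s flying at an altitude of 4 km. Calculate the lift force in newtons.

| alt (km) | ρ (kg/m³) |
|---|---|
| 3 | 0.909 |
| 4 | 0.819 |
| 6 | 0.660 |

L = 28100 N

At 4 km, from the table: ρ = 0.819 kg/m³.
Dynamic pressure q = ½ρv² = ½ × 0.819 × 54.1² = 1199 Pa.
L = q·S·CL = 1199 × 19.7 × 1.19 = 28100 N ≈ 28.1 kN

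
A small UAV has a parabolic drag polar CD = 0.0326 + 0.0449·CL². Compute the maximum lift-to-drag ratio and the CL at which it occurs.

(L/D)max = 13.1, at CL = 0.852

For CD = CD0 + K·CL², (L/D)max occurs at CL* = √(CD0/K) and equals 1/(2√(K·CD0)).
(L/D)max = 1/(2√(0.0449 × 0.0326)) = 1/(2 × 0.03826) = 13.1
CL* = √(0.0326/0.0449) = 0.852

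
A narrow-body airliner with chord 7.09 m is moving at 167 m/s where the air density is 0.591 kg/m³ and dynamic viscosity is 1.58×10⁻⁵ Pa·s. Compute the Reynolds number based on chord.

Re = ρ·v·c/μ = 0.591 × 167 × 7.09 / (1.58×10⁻⁵) = 4.43×10^7

Re = 4.43×10^7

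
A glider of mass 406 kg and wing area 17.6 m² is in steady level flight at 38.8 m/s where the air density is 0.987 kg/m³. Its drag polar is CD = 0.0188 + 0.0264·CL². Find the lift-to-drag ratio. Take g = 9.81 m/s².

Level flight ⇒ L = W = m·g = 406 × 9.81 = 3982.9 N.
q = ½ρv² = ½ × 0.987 × 38.8² = 742.9 Pa.
CL = 2W/(ρv²S) = 2×3982.9/(0.987×38.8²×17.6) = 0.3046.
CD = 0.0188 + 0.0264 × 0.3046² = 0.02125.
L/D = CL/CD = 0.3046 / 0.02125 = 14.3

L/D = 14.3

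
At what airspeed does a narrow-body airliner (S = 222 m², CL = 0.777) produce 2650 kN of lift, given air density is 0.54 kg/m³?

v = 239 m/s

L = ½ρv²S·CL ⇒ v = √(2L/(ρ·S·CL))
v = √(2 × 2.65×10^6 / (0.54 × 222 × 0.777)) = √56900 = 239 m/s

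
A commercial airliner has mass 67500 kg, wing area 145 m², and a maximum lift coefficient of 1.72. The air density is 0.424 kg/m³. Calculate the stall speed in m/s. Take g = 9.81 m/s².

At stall, lift equals weight: L = W = m·g = 67500 × 9.81 = 6.622×10^5 N.
V_stall = √(2W/(ρ·S·CL,max)) = √(2 × 6.622×10^5 / (0.424 × 145 × 1.72))
V_stall = √12520 = 112 m/s

V_stall = 112 m/s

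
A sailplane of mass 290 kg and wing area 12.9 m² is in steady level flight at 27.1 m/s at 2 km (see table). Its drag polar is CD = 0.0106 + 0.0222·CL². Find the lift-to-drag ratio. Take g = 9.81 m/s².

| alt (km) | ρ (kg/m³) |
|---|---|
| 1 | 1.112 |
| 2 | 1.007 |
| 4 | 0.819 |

L/D = 32.2

At 2 km, from the table: ρ = 1.007 kg/m³.
Level flight ⇒ L = W = m·g = 290 × 9.81 = 2844.9 N.
Dynamic pressure q = 0.5 × 1.007 × 27.1² = 369.8 Pa.
CL = 2W/(ρv²S) = 2×2844.9/(1.007×27.1²×12.9) = 0.5964.
CD = 0.0106 + 0.0222 × 0.5964² = 0.0185.
L/D = CL/CD = 0.5964 / 0.0185 = 32.2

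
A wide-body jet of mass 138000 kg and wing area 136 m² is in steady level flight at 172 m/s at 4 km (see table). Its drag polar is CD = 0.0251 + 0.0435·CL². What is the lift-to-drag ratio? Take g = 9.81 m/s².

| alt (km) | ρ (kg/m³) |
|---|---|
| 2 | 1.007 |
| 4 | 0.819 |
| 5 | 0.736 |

L/D = 15.1

At 4 km, from the table: ρ = 0.819 kg/m³.
Level flight ⇒ L = W = m·g = 138000 × 9.81 = 1.3538×10^6 N.
q = ½ρv² = ½ × 0.819 × 172² = 12110 Pa.
CL = 2W/(ρv²S) = 2×1.3538×10^6/(0.819×172²×136) = 0.8217.
CD = 0.0251 + 0.0435 × 0.8217² = 0.05447.
L/D = CL/CD = 0.8217 / 0.05447 = 15.1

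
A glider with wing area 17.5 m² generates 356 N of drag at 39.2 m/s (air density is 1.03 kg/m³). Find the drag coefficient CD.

From D = ½ρv²S·CD, rearranging gives CD = 2D/(ρv²S).
CD = 2 × 356 / (1.03 × 39.2² × 17.5) = 0.0257

CD = 0.0257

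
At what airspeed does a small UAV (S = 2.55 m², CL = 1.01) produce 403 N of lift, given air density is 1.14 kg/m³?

L = ½ρv²S·CL ⇒ v = √(2L/(ρ·S·CL))
v = √(2 × 403 / (1.14 × 2.55 × 1.01)) = √274.5 = 16.6 m/s

v = 16.6 m/s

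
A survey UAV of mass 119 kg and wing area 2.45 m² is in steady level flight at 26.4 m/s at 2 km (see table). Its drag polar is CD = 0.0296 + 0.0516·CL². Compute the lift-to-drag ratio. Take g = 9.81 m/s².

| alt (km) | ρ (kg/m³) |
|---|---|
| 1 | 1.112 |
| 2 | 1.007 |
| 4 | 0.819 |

At 2 km, from the table: ρ = 1.007 kg/m³.
Level flight ⇒ L = W = m·g = 119 × 9.81 = 1167.4 N.
q = ½ρv² = ½ × 1.007 × 26.4² = 350.9 Pa.
CL = 2W/(ρv²S) = 2×1167.4/(1.007×26.4²×2.45) = 1.358.
CD = 0.0296 + 0.0516 × 1.358² = 0.1247.
L/D = CL/CD = 1.358 / 0.1247 = 10.9

L/D = 10.9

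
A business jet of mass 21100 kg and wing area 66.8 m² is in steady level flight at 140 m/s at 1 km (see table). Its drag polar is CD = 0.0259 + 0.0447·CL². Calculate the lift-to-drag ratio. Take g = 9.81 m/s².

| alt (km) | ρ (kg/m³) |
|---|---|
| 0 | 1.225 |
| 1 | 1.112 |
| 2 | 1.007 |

At 1 km, from the table: ρ = 1.112 kg/m³.
Level flight ⇒ L = W = m·g = 21100 × 9.81 = 2.0699×10^5 N.
q = ½ρv² = ½ × 1.112 × 140² = 10900 Pa.
Required CL = L/(qS) = 2.0699×10^5/(10900·66.8) = 0.2843.
CD = 0.0259 + 0.0447 × 0.2843² = 0.02951.
L/D = CL/CD = 0.2843 / 0.02951 = 9.63

L/D = 9.63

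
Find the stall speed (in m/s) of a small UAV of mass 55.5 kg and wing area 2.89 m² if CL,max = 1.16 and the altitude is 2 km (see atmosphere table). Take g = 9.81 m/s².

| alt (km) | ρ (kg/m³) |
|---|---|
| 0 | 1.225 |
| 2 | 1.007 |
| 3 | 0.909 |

V_stall = 18 m/s

At 2 km, from the table: ρ = 1.007 kg/m³.
At stall, lift equals weight: L = W = m·g = 55.5 × 9.81 = 544.5 N.
V_stall = √(2W/(ρ·S·CL,max)) = √(2 × 544.5 / (1.007 × 2.89 × 1.16))
V_stall = √322.6 = 18 m/s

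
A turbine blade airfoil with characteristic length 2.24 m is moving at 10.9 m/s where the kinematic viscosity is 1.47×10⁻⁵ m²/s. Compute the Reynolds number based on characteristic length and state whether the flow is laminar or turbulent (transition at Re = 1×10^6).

Re = v·c/ν = 10.9 × 2.24 / (1.47×10⁻⁵) = 1.66×10^6
Since 1.66×10^6 > 1×10^6, the flow is turbulent.

Re = 1.66×10^6 (turbulent)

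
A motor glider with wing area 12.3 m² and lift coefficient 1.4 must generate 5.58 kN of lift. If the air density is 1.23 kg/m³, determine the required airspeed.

v = 23 m/s

L = ½ρv²S·CL ⇒ v = √(2L/(ρ·S·CL))
v = √(2 × 5580 / (1.23 × 12.3 × 1.4)) = √526.9 = 23 m/s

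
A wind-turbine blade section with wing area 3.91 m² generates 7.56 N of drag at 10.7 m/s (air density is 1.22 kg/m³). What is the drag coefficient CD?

CD = 0.0277

From D = ½ρv²S·CD, rearranging gives CD = 2D/(ρv²S).
CD = 2 × 7.56 / (1.22 × 10.7² × 3.91) = 0.0277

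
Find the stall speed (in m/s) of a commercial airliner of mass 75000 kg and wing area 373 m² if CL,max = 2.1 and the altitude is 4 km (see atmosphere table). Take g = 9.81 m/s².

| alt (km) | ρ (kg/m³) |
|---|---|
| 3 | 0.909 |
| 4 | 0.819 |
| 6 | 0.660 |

At 4 km, from the table: ρ = 0.819 kg/m³.
At stall, lift equals weight: L = W = m·g = 75000 × 9.81 = 7.358×10^5 N.
V_stall = √(2W/(ρ·S·CL,max)) = √(2 × 7.358×10^5 / (0.819 × 373 × 2.1))
V_stall = √2294 = 47.9 m/s

V_stall = 47.9 m/s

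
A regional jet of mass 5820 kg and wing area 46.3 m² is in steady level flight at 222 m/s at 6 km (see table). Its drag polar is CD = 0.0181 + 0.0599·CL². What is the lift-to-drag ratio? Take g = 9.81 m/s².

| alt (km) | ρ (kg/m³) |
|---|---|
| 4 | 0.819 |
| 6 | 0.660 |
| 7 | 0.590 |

At 6 km, from the table: ρ = 0.660 kg/m³.
In steady level flight, lift balances weight: W = mg = 5820 × 9.81 = 57094 N.
Dynamic pressure q = 0.5 × 0.66 × 222² = 16260 Pa.
CL = W/(q·S) = 57094 / (16260 × 46.3) = 0.07582.
CD = 0.0181 + 0.0599 × 0.07582² = 0.01844.
L/D = CL/CD = 0.07582 / 0.01844 = 4.11

L/D = 4.11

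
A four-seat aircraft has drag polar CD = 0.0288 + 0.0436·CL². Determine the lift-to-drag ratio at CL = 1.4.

CD = 0.0288 + 0.0436 × 1.4² = 0.1143
L/D = CL/CD = 1.4 / 0.1143 = 12.3

L/D = 12.3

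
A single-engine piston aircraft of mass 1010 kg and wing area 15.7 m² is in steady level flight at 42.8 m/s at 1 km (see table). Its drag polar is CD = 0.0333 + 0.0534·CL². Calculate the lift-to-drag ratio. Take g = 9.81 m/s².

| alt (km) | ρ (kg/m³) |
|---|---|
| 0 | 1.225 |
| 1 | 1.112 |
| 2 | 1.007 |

L/D = 11.5

At 1 km, from the table: ρ = 1.112 kg/m³.
Weight W = mg = 1010 × 9.81 = 9908.1 N; in level flight L = W.
q = ½ρv² = ½ × 1.112 × 42.8² = 1019 Pa.
CL = 2W/(ρv²S) = 2×9908.1/(1.112×42.8²×15.7) = 0.6196.
CD = 0.0333 + 0.0534 × 0.6196² = 0.0538.
L/D = CL/CD = 0.6196 / 0.0538 = 11.5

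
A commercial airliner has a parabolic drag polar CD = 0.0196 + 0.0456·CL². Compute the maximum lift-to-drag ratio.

(L/D)max = 16.7

For CD = CD0 + K·CL², (L/D)max occurs at CL* = √(CD0/K) and equals 1/(2√(K·CD0)).
(L/D)max = 1/(2√(0.0456 × 0.0196)) = 1/(2 × 0.0299) = 16.7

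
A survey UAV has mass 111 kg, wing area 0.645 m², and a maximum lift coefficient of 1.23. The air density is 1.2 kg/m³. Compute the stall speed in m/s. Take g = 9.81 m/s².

Weight W = mg = 111 × 9.81 = 1089 N.
From L = ½ρV²S·CL,max = W: V_stall = √(2W/(ρSCL,max)) = √(2·1089/(1.2·0.645·1.23))
V_stall = √2288 = 47.8 m/s

V_stall = 47.8 m/s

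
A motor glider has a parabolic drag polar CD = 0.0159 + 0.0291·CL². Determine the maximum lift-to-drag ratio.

For CD = CD0 + K·CL², (L/D)max occurs at CL* = √(CD0/K) and equals 1/(2√(K·CD0)).
(L/D)max = 1/(2√(0.0291 × 0.0159)) = 1/(2 × 0.02151) = 23.2

(L/D)max = 23.2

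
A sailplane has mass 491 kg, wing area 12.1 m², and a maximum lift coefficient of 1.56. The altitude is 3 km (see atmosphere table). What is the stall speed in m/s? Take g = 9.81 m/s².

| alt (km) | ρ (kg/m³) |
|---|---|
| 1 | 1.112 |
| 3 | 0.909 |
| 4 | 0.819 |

V_stall = 23.7 m/s

At 3 km, from the table: ρ = 0.909 kg/m³.
Weight W = mg = 491 × 9.81 = 4817 N.
V_stall = √(2W/(ρ·S·CL,max)) = √(2 × 4817 / (0.909 × 12.1 × 1.56))
V_stall = √561.4 = 23.7 m/s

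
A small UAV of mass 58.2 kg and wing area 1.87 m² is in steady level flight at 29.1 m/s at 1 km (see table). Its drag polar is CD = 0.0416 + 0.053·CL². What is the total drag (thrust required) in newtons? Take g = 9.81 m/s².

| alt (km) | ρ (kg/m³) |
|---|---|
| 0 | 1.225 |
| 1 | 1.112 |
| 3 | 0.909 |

At 1 km, from the table: ρ = 1.112 kg/m³.
In steady level flight, lift balances weight: W = mg = 58.2 × 9.81 = 570.94 N.
q = ½ρv² = ½ × 1.112 × 29.1² = 470.8 Pa.
CL = 2W/(ρv²S) = 2×570.94/(1.112×29.1²×1.87) = 0.6485.
CD = 0.0416 + 0.053 × 0.6485² = 0.06389.
D = q·S·CD = 470.8 × 1.87 × 0.06389 = 56.25 N

D = 56.2 N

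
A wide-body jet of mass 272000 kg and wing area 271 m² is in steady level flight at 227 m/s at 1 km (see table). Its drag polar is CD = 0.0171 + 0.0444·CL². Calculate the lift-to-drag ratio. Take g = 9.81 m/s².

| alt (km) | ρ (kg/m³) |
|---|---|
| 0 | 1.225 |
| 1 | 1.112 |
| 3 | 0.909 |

At 1 km, from the table: ρ = 1.112 kg/m³.
In steady level flight, lift balances weight: W = mg = 272000 × 9.81 = 2.6683×10^6 N.
Dynamic pressure q = 0.5 × 1.112 × 227² = 28650 Pa.
Required CL = L/(qS) = 2.6683×10^6/(28650·271) = 0.3437.
CD = 0.0171 + 0.0444 × 0.3437² = 0.02234.
L/D = CL/CD = 0.3437 / 0.02234 = 15.4

L/D = 15.4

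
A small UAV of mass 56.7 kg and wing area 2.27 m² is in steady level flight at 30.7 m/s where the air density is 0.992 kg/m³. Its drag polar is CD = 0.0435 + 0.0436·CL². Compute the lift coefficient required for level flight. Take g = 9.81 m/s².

CL = 0.524

Weight W = mg = 56.7 × 9.81 = 556.23 N; in level flight L = W.
q = ½ρv² = ½ × 0.992 × 30.7² = 467.5 Pa.
Required CL = L/(qS) = 556.23/(467.5·2.27) = 0.5242.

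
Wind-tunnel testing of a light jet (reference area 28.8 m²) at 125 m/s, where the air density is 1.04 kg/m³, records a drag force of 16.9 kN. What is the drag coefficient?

From D = ½ρv²S·CD, rearranging gives CD = 2D/(ρv²S).
CD = 2 × 16900 / (1.04 × 125² × 28.8) = 0.0722

CD = 0.0722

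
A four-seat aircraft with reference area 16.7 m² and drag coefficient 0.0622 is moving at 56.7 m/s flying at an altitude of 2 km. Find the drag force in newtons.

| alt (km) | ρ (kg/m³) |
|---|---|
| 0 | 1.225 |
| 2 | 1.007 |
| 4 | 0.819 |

At 2 km, from the table: ρ = 1.007 kg/m³.
D = ½ρv²S·CD = ½ × 1.007 × 56.7² × 16.7 × 0.0622 = 1680 N

D = 1680 N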